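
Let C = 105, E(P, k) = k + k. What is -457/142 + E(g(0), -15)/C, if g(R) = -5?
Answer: -3483/994 ≈ -3.5040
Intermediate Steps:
E(P, k) = 2*k
-457/142 + E(g(0), -15)/C = -457/142 + (2*(-15))/105 = -457*1/142 - 30*1/105 = -457/142 - 2/7 = -3483/994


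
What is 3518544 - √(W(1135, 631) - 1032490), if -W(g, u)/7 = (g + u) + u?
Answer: 3518544 - I*√1049269 ≈ 3.5185e+6 - 1024.3*I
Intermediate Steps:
W(g, u) = -14*u - 7*g (W(g, u) = -7*((g + u) + u) = -7*(g + 2*u) = -14*u - 7*g)
3518544 - √(W(1135, 631) - 1032490) = 3518544 - √((-14*631 - 7*1135) - 1032490) = 3518544 - √((-8834 - 7945) - 1032490) = 3518544 - √(-16779 - 1032490) = 3518544 - √(-1049269) = 3518544 - I*√1049269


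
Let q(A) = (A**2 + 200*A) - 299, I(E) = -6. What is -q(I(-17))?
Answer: 1463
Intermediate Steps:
q(A) = -299 + A**2 + 200*A
-q(I(-17)) = -(-299 + (-6)**2 + 200*(-6)) = -(-299 + 36 - 1200) = -1*(-1463) = 1463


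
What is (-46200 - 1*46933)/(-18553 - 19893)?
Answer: 93133/38446 ≈ 2.4224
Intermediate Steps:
(-46200 - 1*46933)/(-18553 - 19893) = (-46200 - 46933)/(-38446) = -93133*(-1/38446) = 93133/38446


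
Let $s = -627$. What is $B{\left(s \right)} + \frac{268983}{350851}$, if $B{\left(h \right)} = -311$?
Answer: $- \frac{108845678}{350851} \approx -310.23$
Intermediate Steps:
$B{\left(s \right)} + \frac{268983}{350851} = -311 + \frac{268983}{350851} = - \frac{108845678}{350851}$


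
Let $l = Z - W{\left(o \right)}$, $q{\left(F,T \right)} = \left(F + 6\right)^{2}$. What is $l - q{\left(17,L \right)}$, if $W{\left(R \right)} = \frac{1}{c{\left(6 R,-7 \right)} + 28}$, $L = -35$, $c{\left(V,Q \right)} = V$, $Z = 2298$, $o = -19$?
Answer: $\frac{152135}{86} \approx 1769.0$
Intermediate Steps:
$W{\left(R \right)} = \frac{1}{28 + 6 R}$ ($W{\left(R \right)} = \frac{1}{6 R + 28} = \frac{1}{28 + 6 R}$)
$q{\left(F,T \right)} = \left(6 + F\right)^{2}$
$l = \frac{197629}{86}$ ($l = 2298 - \frac{1}{2 \left(14 + 3 \left(-19\right)\right)} = 2298 - \frac{1}{2 \left(14 - 57\right)} = 2298 - \frac{1}{2 \left(-43\right)} = 2298 - \frac{1}{2} \left(- \frac{1}{43}\right) = 2298 - - \frac{1}{86} = 2298 + \frac{1}{86} = \frac{197629}{86} \approx 2298.0$)
$l - q{\left(17,L \right)} = \frac{197629}{86} - \left(6 + 17\right)^{2} = \frac{197629}{86} - 23^{2} = \frac{197629}{86} - 529 = \frac{152135}{86}$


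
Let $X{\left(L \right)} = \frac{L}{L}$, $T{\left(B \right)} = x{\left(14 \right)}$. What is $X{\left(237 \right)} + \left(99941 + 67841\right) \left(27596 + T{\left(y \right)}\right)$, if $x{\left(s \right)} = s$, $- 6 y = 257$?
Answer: $4632461021$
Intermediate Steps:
$y = - \frac{257}{6}$ ($y = \left(- \frac{1}{6}\right) 257 = - \frac{257}{6} \approx -42.833$)
$T{\left(B \right)} = 14$
$X{\left(L \right)} = 1$
$X{\left(237 \right)} + \left(99941 + 67841\right) \left(27596 + T{\left(y \right)}\right) = 1 + \left(99941 + 67841\right) \left(27596 + 14\right) = 1 + 167782 \cdot 27610 = 1 + 4632461020 = 4632461021$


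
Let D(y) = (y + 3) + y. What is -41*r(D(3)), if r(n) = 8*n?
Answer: -2952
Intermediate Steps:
D(y) = 3 + 2*y (D(y) = (3 + y) + y = 3 + 2*y)
-41*r(D(3)) = -328*(3 + 2*3) = -328*(3 + 6) = -328*9 = -41*72 = -2952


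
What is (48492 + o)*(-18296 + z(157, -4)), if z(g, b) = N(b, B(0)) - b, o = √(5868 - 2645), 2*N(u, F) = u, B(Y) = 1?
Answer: -887112648 - 18294*√3223 ≈ -8.8815e+8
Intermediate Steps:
N(u, F) = u/2
o = √3223 ≈ 56.771
z(g, b) = -b/2 (z(g, b) = b/2 - b = -b/2)
(48492 + o)*(-18296 + z(157, -4)) = (48492 + √3223)*(-18296 - ½*(-4)) = (48492 + √3223)*(-18296 + 2) = (48492 + √3223)*(-18294) = -887112648 - 18294*√3223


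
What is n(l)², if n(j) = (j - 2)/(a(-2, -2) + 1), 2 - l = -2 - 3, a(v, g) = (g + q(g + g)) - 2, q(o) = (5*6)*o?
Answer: 25/15129 ≈ 0.0016525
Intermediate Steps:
q(o) = 30*o
a(v, g) = -2 + 61*g (a(v, g) = (g + 30*(g + g)) - 2 = (g + 30*(2*g)) - 2 = (g + 60*g) - 2 = 61*g - 2 = -2 + 61*g)
l = 7 (l = 2 - (-2 - 3) = 2 - 1*(-5) = 2 + 5 = 7)
n(j) = 2/123 - j/123 (n(j) = (j - 2)/((-2 + 61*(-2)) + 1) = (-2 + j)/((-2 - 122) + 1) = (-2 + j)/(-124 + 1) = (-2 + j)/(-123) = (-2 + j)*(-1/123) = 2/123 - j/123)
n(l)² = (2/123 - 1/123*7)² = (2/123 - 7/123)² = (-5/123)² = 25/15129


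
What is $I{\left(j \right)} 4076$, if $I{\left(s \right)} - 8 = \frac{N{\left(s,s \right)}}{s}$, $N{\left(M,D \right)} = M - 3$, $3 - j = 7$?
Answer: $39741$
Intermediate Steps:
$j = -4$ ($j = 3 - 7 = -4$)
$N{\left(M,D \right)} = -3 + M$
$I{\left(s \right)} = 8 + \frac{-3 + s}{s}$
$I{\left(j \right)} 4076 = \left(9 - \frac{3}{-4}\right) 4076 = \left(9 - - \frac{3}{4}\right) 4076 = \left(9 + \frac{3}{4}\right) 4076 = \frac{39}{4} \cdot 4076 = 39741$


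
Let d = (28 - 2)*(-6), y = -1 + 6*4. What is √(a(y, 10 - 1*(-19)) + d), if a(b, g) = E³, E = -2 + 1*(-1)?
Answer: I*√183 ≈ 13.528*I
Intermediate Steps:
y = 23 (y = -1 + 24 = 23)
E = -3 (E = -2 - 1 = -3)
d = -156 (d = 26*(-6) = -156)
a(b, g) = -27 (a(b, g) = (-3)³ = -27)
√(a(y, 10 - 1*(-19)) + d) = √(-27 - 156) = √(-183) = I*√183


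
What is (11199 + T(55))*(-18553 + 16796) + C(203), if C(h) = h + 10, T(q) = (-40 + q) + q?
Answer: -19799420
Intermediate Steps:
T(q) = -40 + 2*q
C(h) = 10 + h
(11199 + T(55))*(-18553 + 16796) + C(203) = (11199 + (-40 + 2*55))*(-18553 + 16796) + (10 + 203) = (11199 + (-40 + 110))*(-1757) + 213 = (11199 + 70)*(-1757) + 213 = 11269*(-1757) + 213 = -19799633 + 213 = -19799420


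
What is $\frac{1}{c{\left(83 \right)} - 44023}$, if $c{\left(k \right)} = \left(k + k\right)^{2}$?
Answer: $- \frac{1}{16467} \approx -6.0728 \cdot 10^{-5}$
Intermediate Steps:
$c{\left(k \right)} = 4 k^{2}$ ($c{\left(k \right)} = \left(2 k\right)^{2} = 4 k^{2}$)
$\frac{1}{c{\left(83 \right)} - 44023} = \frac{1}{4 \cdot 83^{2} - 44023} = \frac{1}{4 \cdot 6889 - 44023} = \frac{1}{27556 - 44023} = \frac{1}{-16467} = - \frac{1}{16467}$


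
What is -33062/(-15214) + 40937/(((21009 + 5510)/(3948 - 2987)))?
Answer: 299701241988/201730033 ≈ 1485.7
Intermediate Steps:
-33062/(-15214) + 40937/(((21009 + 5510)/(3948 - 2987))) = -33062*(-1/15214) + 40937/((26519/961)) = 16531/7607 + 40937/((26519*(1/961))) = 16531/7607 + 40937/(26519/961) = 16531/7607 + 40937*(961/26519) = 16531/7607 + 39340457/26519 = 299701241988/201730033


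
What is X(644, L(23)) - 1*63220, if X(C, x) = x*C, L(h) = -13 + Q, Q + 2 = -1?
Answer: -73524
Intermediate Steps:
Q = -3 (Q = -2 - 1 = -3)
L(h) = -16 (L(h) = -13 - 3 = -16)
X(C, x) = C*x
X(644, L(23)) - 1*63220 = 644*(-16) - 1*63220 = -10304 - 63220 = -73524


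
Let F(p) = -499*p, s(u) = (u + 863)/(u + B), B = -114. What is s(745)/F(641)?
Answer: -1608/201831029 ≈ -7.9671e-6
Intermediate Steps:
s(u) = (863 + u)/(-114 + u) (s(u) = (u + 863)/(u - 114) = (863 + u)/(-114 + u))
s(745)/F(641) = ((863 + 745)/(-114 + 745))/((-499*641)) = (1608/631)/(-319859) = ((1/631)*1608)*(-1/319859) = (1608/631)*(-1/319859) = -1608/201831029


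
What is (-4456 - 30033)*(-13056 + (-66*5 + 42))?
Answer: 460221216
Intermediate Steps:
(-4456 - 30033)*(-13056 + (-66*5 + 42)) = -34489*(-13056 + (-330 + 42)) = -34489*(-13056 - 288) = -34489*(-13344) = 460221216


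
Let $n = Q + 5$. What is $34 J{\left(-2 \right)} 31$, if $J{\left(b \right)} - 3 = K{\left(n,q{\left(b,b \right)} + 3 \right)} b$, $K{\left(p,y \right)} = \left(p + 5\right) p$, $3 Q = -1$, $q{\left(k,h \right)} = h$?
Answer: $- \frac{827390}{9} \approx -91932.0$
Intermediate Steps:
$Q = - \frac{1}{3}$ ($Q = \frac{1}{3} \left(-1\right) = - \frac{1}{3} \approx -0.33333$)
$n = \frac{14}{3}$ ($n = - \frac{1}{3} + 5 = \frac{14}{3} \approx 4.6667$)
$K{\left(p,y \right)} = p \left(5 + p\right)$ ($K{\left(p,y \right)} = \left(5 + p\right) p = p \left(5 + p\right)$)
$J{\left(b \right)} = 3 + \frac{406 b}{9}$ ($J{\left(b \right)} = 3 + \frac{14 \left(5 + \frac{14}{3}\right)}{3} b = 3 + \frac{14}{3} \cdot \frac{29}{3} b = 3 + \frac{406 b}{9}$)
$34 J{\left(-2 \right)} 31 = 34 \left(3 + \frac{406}{9} \left(-2\right)\right) 31 = 34 \left(3 - \frac{812}{9}\right) 31 = 34 \left(- \frac{785}{9}\right) 31 = \left(- \frac{26690}{9}\right) 31 = - \frac{827390}{9}$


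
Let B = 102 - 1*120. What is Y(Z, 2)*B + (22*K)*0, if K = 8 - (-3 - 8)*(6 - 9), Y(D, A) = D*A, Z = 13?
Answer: -468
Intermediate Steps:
Y(D, A) = A*D
B = -18 (B = 102 - 120 = -18)
K = -25 (K = 8 - (-11)*(-3) = 8 - 1*33 = 8 - 33 = -25)
Y(Z, 2)*B + (22*K)*0 = (2*13)*(-18) + (22*(-25))*0 = 26*(-18) - 550*0 = -468 + 0 = -468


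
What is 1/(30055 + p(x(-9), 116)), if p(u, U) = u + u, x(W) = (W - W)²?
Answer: 1/30055 ≈ 3.3272e-5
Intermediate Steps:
x(W) = 0 (x(W) = 0² = 0)
p(u, U) = 2*u
1/(30055 + p(x(-9), 116)) = 1/(30055 + 2*0) = 1/(30055 + 0) = 1/30055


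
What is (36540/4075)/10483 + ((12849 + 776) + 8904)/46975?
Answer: 38564614301/80267544775 ≈ 0.48045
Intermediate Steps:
(36540/4075)/10483 + ((12849 + 776) + 8904)/46975 = (36540*(1/4075))*(1/10483) + (13625 + 8904)*(1/46975) = (7308/815)*(1/10483) + 22529*(1/46975) = 7308/8543645 + 22529/46975 = 38564614301/80267544775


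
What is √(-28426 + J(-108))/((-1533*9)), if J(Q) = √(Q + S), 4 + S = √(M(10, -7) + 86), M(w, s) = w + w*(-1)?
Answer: -√(-28426 + √(-112 + √86))/13797 ≈ -2.1786e-6 - 0.01222*I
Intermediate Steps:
M(w, s) = 0 (M(w, s) = w - w = 0)
S = -4 + √86 (S = -4 + √(0 + 86) = -4 + √86 ≈ 5.2736)
J(Q) = √(-4 + Q + √86) (J(Q) = √(Q + (-4 + √86)) = √(-4 + Q + √86))
√(-28426 + J(-108))/((-1533*9)) = √(-28426 + √(-4 - 108 + √86))/((-1533*9)) = √(-28426 + √(-112 + √86))/(-13797) = √(-28426 + √(-112 + √86))*(-1/13797) = -√(-28426 + √(-112 + √86))/13797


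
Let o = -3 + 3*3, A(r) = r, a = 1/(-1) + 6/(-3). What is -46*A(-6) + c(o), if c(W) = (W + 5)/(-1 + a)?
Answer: 1093/4 ≈ 273.25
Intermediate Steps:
a = -3 (a = 1*(-1) + 6*(-⅓) = -1 - 2 = -3)
o = 6 (o = -3 + 9 = 6)
c(W) = -5/4 - W/4 (c(W) = (W + 5)/(-1 - 3) = (5 + W)/(-4) = (5 + W)*(-¼) = -5/4 - W/4)
-46*A(-6) + c(o) = -46*(-6) + (-5/4 - ¼*6) = 276 + (-5/4 - 3/2) = 276 - 11/4 = 1093/4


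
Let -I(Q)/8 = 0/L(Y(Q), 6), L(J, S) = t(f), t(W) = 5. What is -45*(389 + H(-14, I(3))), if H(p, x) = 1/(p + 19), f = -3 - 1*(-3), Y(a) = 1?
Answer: -17514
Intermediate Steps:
f = 0 (f = -3 + 3 = 0)
L(J, S) = 5
I(Q) = 0 (I(Q) = -0/5 = -8*0 = 0)
H(p, x) = 1/(19 + p)
-45*(389 + H(-14, I(3))) = -45*(389 + 1/(19 - 14)) = -45*(389 + 1/5) = -45*(389 + ⅕) = -45*1946/5 = -17514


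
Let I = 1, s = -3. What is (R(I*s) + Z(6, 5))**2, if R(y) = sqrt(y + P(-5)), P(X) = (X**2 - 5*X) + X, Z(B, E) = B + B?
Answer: (12 + sqrt(42))**2 ≈ 341.54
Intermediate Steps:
Z(B, E) = 2*B
P(X) = X**2 - 4*X
R(y) = sqrt(45 + y) (R(y) = sqrt(y - 5*(-4 - 5)) = sqrt(y - 5*(-9)) = sqrt(y + 45) = sqrt(45 + y))
(R(I*s) + Z(6, 5))**2 = (sqrt(45 + 1*(-3)) + 2*6)**2 = (sqrt(45 - 3) + 12)**2 = (sqrt(42) + 12)**2 = (12 + sqrt(42))**2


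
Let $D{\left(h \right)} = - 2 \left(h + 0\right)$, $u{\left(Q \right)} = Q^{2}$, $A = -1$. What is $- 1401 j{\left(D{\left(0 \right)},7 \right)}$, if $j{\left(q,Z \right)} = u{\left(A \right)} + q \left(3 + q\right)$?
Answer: $-1401$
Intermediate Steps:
$D{\left(h \right)} = - 2 h$
$j{\left(q,Z \right)} = 1 + q \left(3 + q\right)$ ($j{\left(q,Z \right)} = \left(-1\right)^{2} + q \left(3 + q\right) = 1 + q \left(3 + q\right)$)
$- 1401 j{\left(D{\left(0 \right)},7 \right)} = - 1401 \left(1 + \left(\left(-2\right) 0\right)^{2} + 3 \left(\left(-2\right) 0\right)\right) = - 1401 \left(1 + 0^{2} + 3 \cdot 0\right) = - 1401 \left(1 + 0 + 0\right) = \left(-1401\right) 1 = -1401$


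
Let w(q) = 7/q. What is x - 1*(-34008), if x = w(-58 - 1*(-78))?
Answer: 680167/20 ≈ 34008.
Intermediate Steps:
x = 7/20 (x = 7/(-58 - 1*(-78)) = 7/(-58 + 78) = 7/20 ≈ 0.35000)
x - 1*(-34008) = 7/20 - 1*(-34008) = 7/20 + 34008 = 680167/20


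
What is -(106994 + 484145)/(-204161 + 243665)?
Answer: -591139/39504 ≈ -14.964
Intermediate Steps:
-(106994 + 484145)/(-204161 + 243665) = -591139/39504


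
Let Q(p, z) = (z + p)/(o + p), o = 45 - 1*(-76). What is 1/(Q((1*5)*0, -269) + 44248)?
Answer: 121/5353739 ≈ 2.2601e-5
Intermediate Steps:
o = 121 (o = 45 + 76 = 121)
Q(p, z) = (p + z)/(121 + p) (Q(p, z) = (z + p)/(121 + p) = (p + z)/(121 + p))
1/(Q((1*5)*0, -269) + 44248) = 1/(((1*5)*0 - 269)/(121 + (1*5)*0) + 44248) = 1/((5*0 - 269)/(121 + 5*0) + 44248) = 1/((0 - 269)/(121 + 0) + 44248) = 1/(-269/121 + 44248) = 1/(5353739/121) = 121/5353739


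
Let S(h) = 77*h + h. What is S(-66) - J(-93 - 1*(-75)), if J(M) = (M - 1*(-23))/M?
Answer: -92659/18 ≈ -5147.7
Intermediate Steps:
S(h) = 78*h
J(M) = (23 + M)/M (J(M) = (M + 23)/M = (23 + M)/M)
S(-66) - J(-93 - 1*(-75)) = 78*(-66) - (23 + (-93 - 1*(-75)))/(-93 - 1*(-75)) = -5148 - (23 + (-93 + 75))/(-93 + 75) = -5148 - (23 - 18)/(-18) = -5148 - (-1)*5/18 = -5148 - 1*(-5/18) = -5148 + 5/18 = -92659/18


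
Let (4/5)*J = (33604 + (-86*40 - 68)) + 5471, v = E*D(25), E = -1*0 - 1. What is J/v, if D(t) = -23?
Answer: 177835/92 ≈ 1933.0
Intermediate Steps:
E = -1 (E = 0 - 1 = -1)
v = 23 (v = -1*(-23) = 23)
J = 177835/4 (J = 5*((33604 + (-86*40 - 68)) + 5471)/4 = 5*((33604 + (-3440 - 68)) + 5471)/4 = 5*((33604 - 3508) + 5471)/4 = 5*(30096 + 5471)/4 = (5/4)*35567 = 177835/4 ≈ 44459.)
J/v = (177835/4)/23 = (177835/4)*(1/23) = 177835/92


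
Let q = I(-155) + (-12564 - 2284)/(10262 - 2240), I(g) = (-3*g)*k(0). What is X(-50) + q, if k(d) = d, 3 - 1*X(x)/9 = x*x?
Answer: -90146627/4011 ≈ -22475.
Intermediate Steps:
X(x) = 27 - 9*x² (X(x) = 27 - 9*x*x = 27 - 9*x²)
I(g) = 0 (I(g) = -3*g*0 = 0)
q = -7424/4011 (q = 0 + (-12564 - 2284)/(10262 - 2240) = 0 - 14848/8022 = 0 - 14848*1/8022 = 0 - 7424/4011 = -7424/4011 ≈ -1.8509)
X(-50) + q = (27 - 9*(-50)²) - 7424/4011 = (27 - 9*2500) - 7424/4011 = (27 - 22500) - 7424/4011 = -22473 - 7424/4011 = -90146627/4011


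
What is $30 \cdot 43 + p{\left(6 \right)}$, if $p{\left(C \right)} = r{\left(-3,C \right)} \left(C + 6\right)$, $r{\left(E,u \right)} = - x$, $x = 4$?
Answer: $1242$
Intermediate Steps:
$r{\left(E,u \right)} = -4$ ($r{\left(E,u \right)} = \left(-1\right) 4 = -4$)
$p{\left(C \right)} = -24 - 4 C$ ($p{\left(C \right)} = - 4 \left(C + 6\right) = - 4 \left(6 + C\right) = -24 - 4 C$)
$30 \cdot 43 + p{\left(6 \right)} = 30 \cdot 43 - 48 = 1290 - 48 = 1242$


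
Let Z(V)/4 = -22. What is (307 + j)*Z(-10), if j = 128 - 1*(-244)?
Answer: -59752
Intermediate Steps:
Z(V) = -88 (Z(V) = 4*(-22) = -88)
j = 372 (j = 128 + 244 = 372)
(307 + j)*Z(-10) = (307 + 372)*(-88) = 679*(-88) = -59752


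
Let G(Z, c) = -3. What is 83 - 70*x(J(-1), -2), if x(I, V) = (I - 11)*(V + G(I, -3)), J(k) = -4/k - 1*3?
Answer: -3417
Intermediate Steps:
J(k) = -3 - 4/k (J(k) = -4/k - 3 = -3 - 4/k)
x(I, V) = (-11 + I)*(-3 + V) (x(I, V) = (I - 11)*(V - 3) = (-11 + I)*(-3 + V))
83 - 70*x(J(-1), -2) = 83 - 70*(33 - 11*(-2) - 3*(-3 - 4/(-1)) + (-3 - 4/(-1))*(-2)) = 83 - 70*(33 + 22 - 3*(-3 - 4*(-1)) + (-3 - 4*(-1))*(-2)) = 83 - 70*(33 + 22 - 3*(-3 + 4) + (-3 + 4)*(-2)) = 83 - 70*(33 + 22 - 3*1 + 1*(-2)) = 83 - 70*(33 + 22 - 3 - 2) = 83 - 70*50 = 83 - 3500 = -3417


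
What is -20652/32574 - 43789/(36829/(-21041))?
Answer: 5001960285303/199944641 ≈ 25017.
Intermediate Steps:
-20652/32574 - 43789/(36829/(-21041)) = -20652*1/32574 - 43789/(36829*(-1/21041)) = -3442/5429 - 43789/(-36829/21041) = -3442/5429 - 43789*(-21041/36829) = -3442/5429 + 921364349/36829 = 5001960285303/199944641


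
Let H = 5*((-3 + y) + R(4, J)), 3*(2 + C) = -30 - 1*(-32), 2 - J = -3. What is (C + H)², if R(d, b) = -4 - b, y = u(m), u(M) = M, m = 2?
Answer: 23716/9 ≈ 2635.1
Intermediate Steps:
J = 5 (J = 2 - 1*(-3) = 2 + 3 = 5)
y = 2
C = -4/3 (C = -2 + (-30 - 1*(-32))/3 = -2 + (-30 + 32)/3 = -2 + (⅓)*2 = -2 + ⅔ = -4/3 ≈ -1.3333)
H = -50 (H = 5*((-3 + 2) + (-4 - 1*5)) = 5*(-1 + (-4 - 5)) = 5*(-1 - 9) = 5*(-10) = -50)
(C + H)² = (-4/3 - 50)² = (-154/3)² = 23716/9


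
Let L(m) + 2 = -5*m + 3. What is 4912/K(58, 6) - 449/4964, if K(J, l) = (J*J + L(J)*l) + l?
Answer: 5912151/2030276 ≈ 2.9120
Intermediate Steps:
L(m) = 1 - 5*m (L(m) = -2 + (-5*m + 3) = -2 + (3 - 5*m) = 1 - 5*m)
K(J, l) = l + J² + l*(1 - 5*J) (K(J, l) = (J*J + (1 - 5*J)*l) + l = (J² + l*(1 - 5*J)) + l = l + J² + l*(1 - 5*J))
4912/K(58, 6) - 449/4964 = 4912/(6 + 58² - 1*6*(-1 + 5*58)) - 449/4964 = 4912/(6 + 3364 - 1*6*(-1 + 290)) - 449*1/4964 = 4912/(6 + 3364 - 1*6*289) - 449/4964 = 4912/(6 + 3364 - 1734) - 449/4964 = 4912/1636 - 449/4964 = 4912*(1/1636) - 449/4964 = 1228/409 - 449/4964 = 5912151/2030276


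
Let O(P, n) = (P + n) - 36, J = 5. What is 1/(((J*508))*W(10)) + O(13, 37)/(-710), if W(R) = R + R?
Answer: -71049/3606800 ≈ -0.019699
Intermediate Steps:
O(P, n) = -36 + P + n
W(R) = 2*R
1/(((J*508))*W(10)) + O(13, 37)/(-710) = 1/(((5*508))*((2*10))) + (-36 + 13 + 37)/(-710) = 1/(2540*20) + 14*(-1/710) = (1/2540)*(1/20) - 7/355 = 1/50800 - 7/355 = -71049/3606800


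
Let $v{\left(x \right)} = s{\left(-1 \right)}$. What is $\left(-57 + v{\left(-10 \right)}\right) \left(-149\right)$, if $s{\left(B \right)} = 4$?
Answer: $7897$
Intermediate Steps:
$v{\left(x \right)} = 4$
$\left(-57 + v{\left(-10 \right)}\right) \left(-149\right) = \left(-57 + 4\right) \left(-149\right) = \left(-53\right) \left(-149\right) = 7897$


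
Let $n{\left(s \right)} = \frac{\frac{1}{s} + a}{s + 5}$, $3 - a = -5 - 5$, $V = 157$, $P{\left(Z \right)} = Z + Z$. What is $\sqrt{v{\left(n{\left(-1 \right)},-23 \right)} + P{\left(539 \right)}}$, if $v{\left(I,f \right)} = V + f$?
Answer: $2 \sqrt{303} \approx 34.814$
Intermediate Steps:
$P{\left(Z \right)} = 2 Z$
$a = 13$ ($a = 3 - \left(-5 - 5\right) = 3 - -10 = 3 + 10 = 13$)
$n{\left(s \right)} = \frac{13 + \frac{1}{s}}{5 + s}$ ($n{\left(s \right)} = \frac{\frac{1}{s} + 13}{s + 5} = \frac{13 + \frac{1}{s}}{5 + s}$)
$v{\left(I,f \right)} = 157 + f$
$\sqrt{v{\left(n{\left(-1 \right)},-23 \right)} + P{\left(539 \right)}} = \sqrt{\left(157 - 23\right) + 2 \cdot 539} = \sqrt{134 + 1078} = \sqrt{1212} = 2 \sqrt{303}$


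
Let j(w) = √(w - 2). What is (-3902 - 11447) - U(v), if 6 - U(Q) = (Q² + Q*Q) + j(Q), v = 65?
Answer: -6905 + 3*√7 ≈ -6897.1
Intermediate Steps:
j(w) = √(-2 + w)
U(Q) = 6 - √(-2 + Q) - 2*Q² (U(Q) = 6 - ((Q² + Q*Q) + √(-2 + Q)) = 6 - ((Q² + Q²) + √(-2 + Q)) = 6 - (2*Q² + √(-2 + Q)) = 6 - (√(-2 + Q) + 2*Q²) = 6 + (-√(-2 + Q) - 2*Q²) = 6 - √(-2 + Q) - 2*Q²)
(-3902 - 11447) - U(v) = (-3902 - 11447) - (6 - √(-2 + 65) - 2*65²) = -15349 - (6 - √63 - 2*4225) = -15349 - (6 - 3*√7 - 8450) = -15349 - (-8444 - 3*√7) = -15349 + (8444 + 3*√7) = -6905 + 3*√7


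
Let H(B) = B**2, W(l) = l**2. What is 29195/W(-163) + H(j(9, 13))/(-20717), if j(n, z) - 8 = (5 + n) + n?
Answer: 579300006/550429973 ≈ 1.0525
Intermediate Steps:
j(n, z) = 13 + 2*n (j(n, z) = 8 + ((5 + n) + n) = 8 + (5 + 2*n) = 13 + 2*n)
29195/W(-163) + H(j(9, 13))/(-20717) = 29195/((-163)**2) + (13 + 2*9)**2/(-20717) = 29195/26569 + (13 + 18)**2*(-1/20717) = 29195*(1/26569) + 31**2*(-1/20717) = 29195/26569 + 961*(-1/20717) = 29195/26569 - 961/20717 = 579300006/550429973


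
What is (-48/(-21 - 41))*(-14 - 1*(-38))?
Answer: 576/31 ≈ 18.581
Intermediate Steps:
(-48/(-21 - 41))*(-14 - 1*(-38)) = (-48/(-62))*(-14 + 38) = -1/62*(-48)*24 = (24/31)*24 = 576/31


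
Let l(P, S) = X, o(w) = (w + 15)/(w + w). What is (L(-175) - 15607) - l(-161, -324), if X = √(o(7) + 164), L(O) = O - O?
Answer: -15607 - √8113/7 ≈ -15620.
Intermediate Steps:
o(w) = (15 + w)/(2*w) (o(w) = (15 + w)/((2*w)) = (15 + w)*(1/(2*w)) = (15 + w)/(2*w))
L(O) = 0
X = √8113/7 (X = √((½)*(15 + 7)/7 + 164) = √((½)*(⅐)*22 + 164) = √(11/7 + 164) = √(1159/7) = √8113/7 ≈ 12.867)
l(P, S) = √8113/7
(L(-175) - 15607) - l(-161, -324) = (0 - 15607) - √8113/7 = -15607 - √8113/7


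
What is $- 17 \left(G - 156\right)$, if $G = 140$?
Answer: $272$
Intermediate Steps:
$- 17 \left(G - 156\right) = - 17 \left(140 - 156\right) = \left(-17\right) \left(-16\right) = 272$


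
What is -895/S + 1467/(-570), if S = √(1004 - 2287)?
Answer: -489/190 + 895*I*√1283/1283 ≈ -2.5737 + 24.987*I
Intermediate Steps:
S = I*√1283 (S = √(-1283) = I*√1283 ≈ 35.819*I)
-895/S + 1467/(-570) = -895*(-I*√1283/1283) + 1467/(-570) = -(-895)*I*√1283/1283 + 1467*(-1/570) = 895*I*√1283/1283 - 489/190 = -489/190 + 895*I*√1283/1283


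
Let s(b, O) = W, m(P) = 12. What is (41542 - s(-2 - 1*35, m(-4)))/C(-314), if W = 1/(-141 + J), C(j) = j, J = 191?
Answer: -2077099/15700 ≈ -132.30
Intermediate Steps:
W = 1/50 (W = 1/(-141 + 191) = 1/50 ≈ 0.020000)
s(b, O) = 1/50
(41542 - s(-2 - 1*35, m(-4)))/C(-314) = (41542 - 1*1/50)/(-314) = (41542 - 1/50)*(-1/314) = (2077099/50)*(-1/314) = -2077099/15700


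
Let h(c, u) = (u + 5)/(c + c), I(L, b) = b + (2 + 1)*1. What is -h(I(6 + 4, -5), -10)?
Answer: -5/4 ≈ -1.2500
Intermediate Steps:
I(L, b) = 3 + b (I(L, b) = b + 3*1 = b + 3 = 3 + b)
h(c, u) = (5 + u)/(2*c) (h(c, u) = (5 + u)/((2*c)) = (5 + u)*(1/(2*c)) = (5 + u)/(2*c))
-h(I(6 + 4, -5), -10) = -(5 - 10)/(2*(3 - 5)) = -(-5)/(2*(-2)) = -(-1)*(-5)/(2*2) = -1*5/4 = -5/4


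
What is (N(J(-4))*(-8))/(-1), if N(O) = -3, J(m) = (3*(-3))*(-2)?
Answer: -24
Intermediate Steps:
J(m) = 18 (J(m) = -9*(-2) = 18)
(N(J(-4))*(-8))/(-1) = -3*(-8)/(-1) = 24*(-1) = -24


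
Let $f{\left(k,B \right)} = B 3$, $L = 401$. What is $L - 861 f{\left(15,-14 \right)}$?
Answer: $36563$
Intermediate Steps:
$f{\left(k,B \right)} = 3 B$
$L - 861 f{\left(15,-14 \right)} = 401 - 861 \cdot 3 \left(-14\right) = 401 - -36162 = 401 + 36162 = 36563$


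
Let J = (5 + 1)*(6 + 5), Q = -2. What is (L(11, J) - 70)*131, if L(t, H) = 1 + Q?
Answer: -9301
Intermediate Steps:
J = 66 (J = 6*11 = 66)
L(t, H) = -1 (L(t, H) = 1 - 2 = -1)
(L(11, J) - 70)*131 = (-1 - 70)*131 = -71*131 = -9301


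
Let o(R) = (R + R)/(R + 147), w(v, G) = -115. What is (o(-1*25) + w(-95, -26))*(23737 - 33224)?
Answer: 66788480/61 ≈ 1.0949e+6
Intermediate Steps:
o(R) = 2*R/(147 + R) (o(R) = (2*R)/(147 + R) = 2*R/(147 + R))
(o(-1*25) + w(-95, -26))*(23737 - 33224) = (2*(-1*25)/(147 - 1*25) - 115)*(23737 - 33224) = (2*(-25)/(147 - 25) - 115)*(-9487) = (2*(-25)/122 - 115)*(-9487) = (2*(-25)*(1/122) - 115)*(-9487) = (-25/61 - 115)*(-9487) = -7040/61*(-9487) = 66788480/61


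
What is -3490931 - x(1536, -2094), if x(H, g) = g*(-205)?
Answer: -3920201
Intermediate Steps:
x(H, g) = -205*g
-3490931 - x(1536, -2094) = -3490931 - (-205)*(-2094) = -3490931 - 1*429270 = -3490931 - 429270 = -3920201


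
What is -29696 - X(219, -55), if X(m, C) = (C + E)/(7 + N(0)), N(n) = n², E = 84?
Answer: -207901/7 ≈ -29700.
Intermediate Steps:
X(m, C) = 12 + C/7 (X(m, C) = (C + 84)/(7 + 0²) = (84 + C)/(7 + 0) = (84 + C)/7 = (84 + C)*(⅐) = 12 + C/7)
-29696 - X(219, -55) = -29696 - (12 + (⅐)*(-55)) = -29696 - (12 - 55/7) = -29696 - 1*29/7 = -29696 - 29/7 = -207901/7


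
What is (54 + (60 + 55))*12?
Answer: 2028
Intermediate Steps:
(54 + (60 + 55))*12 = (54 + 115)*12 = 169*12 = 2028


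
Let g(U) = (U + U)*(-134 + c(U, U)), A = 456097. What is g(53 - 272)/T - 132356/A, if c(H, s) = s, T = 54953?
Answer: 63245622290/25063898441 ≈ 2.5234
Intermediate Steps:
g(U) = 2*U*(-134 + U) (g(U) = (U + U)*(-134 + U) = (2*U)*(-134 + U) = 2*U*(-134 + U))
g(53 - 272)/T - 132356/A = (2*(53 - 272)*(-134 + (53 - 272)))/54953 - 132356/456097 = (2*(-219)*(-134 - 219))*(1/54953) - 132356*1/456097 = (2*(-219)*(-353))*(1/54953) - 132356/456097 = 154614*(1/54953) - 132356/456097 = 154614/54953 - 132356/456097 = 63245622290/25063898441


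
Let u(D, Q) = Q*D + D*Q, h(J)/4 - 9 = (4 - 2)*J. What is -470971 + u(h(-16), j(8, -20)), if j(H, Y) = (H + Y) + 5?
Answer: -469683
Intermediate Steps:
j(H, Y) = 5 + H + Y
h(J) = 36 + 8*J (h(J) = 36 + 4*((4 - 2)*J) = 36 + 4*(2*J) = 36 + 8*J)
u(D, Q) = 2*D*Q (u(D, Q) = D*Q + D*Q = 2*D*Q)
-470971 + u(h(-16), j(8, -20)) = -470971 + 2*(36 + 8*(-16))*(5 + 8 - 20) = -470971 + 2*(36 - 128)*(-7) = -470971 + 2*(-92)*(-7) = -470971 + 1288 = -469683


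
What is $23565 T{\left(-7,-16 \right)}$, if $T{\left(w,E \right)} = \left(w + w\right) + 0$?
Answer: $-329910$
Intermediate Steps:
$T{\left(w,E \right)} = 2 w$ ($T{\left(w,E \right)} = 2 w + 0 = 2 w$)
$23565 T{\left(-7,-16 \right)} = 23565 \cdot 2 \left(-7\right) = 23565 \left(-14\right) = -329910$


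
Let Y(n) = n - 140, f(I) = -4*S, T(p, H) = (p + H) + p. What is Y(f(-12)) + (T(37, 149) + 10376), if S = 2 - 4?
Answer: 10467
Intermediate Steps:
S = -2
T(p, H) = H + 2*p (T(p, H) = (H + p) + p = H + 2*p)
f(I) = 8 (f(I) = -4*(-2) = 8)
Y(n) = -140 + n
Y(f(-12)) + (T(37, 149) + 10376) = (-140 + 8) + ((149 + 2*37) + 10376) = -132 + ((149 + 74) + 10376) = -132 + (223 + 10376) = -132 + 10599 = 10467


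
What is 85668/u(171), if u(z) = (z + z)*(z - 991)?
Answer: -7139/23370 ≈ -0.30548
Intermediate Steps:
u(z) = 2*z*(-991 + z) (u(z) = (2*z)*(-991 + z) = 2*z*(-991 + z))
85668/u(171) = 85668/((2*171*(-991 + 171))) = 85668/((2*171*(-820))) = 85668/(-280440) = 85668*(-1/280440) = -7139/23370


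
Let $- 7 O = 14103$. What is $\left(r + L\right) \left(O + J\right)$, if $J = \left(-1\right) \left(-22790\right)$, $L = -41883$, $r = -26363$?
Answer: $- \frac{9924811042}{7} \approx -1.4178 \cdot 10^{9}$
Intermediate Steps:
$O = - \frac{14103}{7}$ ($O = \left(- \frac{1}{7}\right) 14103 = - \frac{14103}{7} \approx -2014.7$)
$J = 22790$
$\left(r + L\right) \left(O + J\right) = \left(-26363 - 41883\right) \left(- \frac{14103}{7} + 22790\right) = \left(-68246\right) \frac{145427}{7} = - \frac{9924811042}{7}$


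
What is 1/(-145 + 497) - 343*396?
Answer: -47811455/352 ≈ -1.3583e+5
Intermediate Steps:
1/(-145 + 497) - 343*396 = 1/352 - 135828 = -47811455/352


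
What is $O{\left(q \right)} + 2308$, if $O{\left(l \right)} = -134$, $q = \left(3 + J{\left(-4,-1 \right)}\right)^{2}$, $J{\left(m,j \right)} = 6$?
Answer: $2174$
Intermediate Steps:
$q = 81$ ($q = \left(3 + 6\right)^{2} = 9^{2} = 81$)
$O{\left(q \right)} + 2308 = -134 + 2308 = 2174$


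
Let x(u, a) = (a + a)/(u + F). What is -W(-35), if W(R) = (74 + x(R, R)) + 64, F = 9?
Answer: -1829/13 ≈ -140.69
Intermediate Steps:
x(u, a) = 2*a/(9 + u) (x(u, a) = (a + a)/(u + 9) = (2*a)/(9 + u) = 2*a/(9 + u))
W(R) = 138 + 2*R/(9 + R) (W(R) = (74 + 2*R/(9 + R)) + 64 = 138 + 2*R/(9 + R))
-W(-35) = -2*(621 + 70*(-35))/(9 - 35) = -2*(621 - 2450)/(-26) = -2*(-1)*(-1829)/26 = -1*1829/13 = -1829/13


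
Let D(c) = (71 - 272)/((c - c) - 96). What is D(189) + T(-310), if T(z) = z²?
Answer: 3075267/32 ≈ 96102.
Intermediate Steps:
D(c) = 67/32 (D(c) = -201/(0 - 96) = -201/(-96) = -201*(-1/96) = 67/32)
D(189) + T(-310) = 67/32 + (-310)² = 67/32 + 96100 = 3075267/32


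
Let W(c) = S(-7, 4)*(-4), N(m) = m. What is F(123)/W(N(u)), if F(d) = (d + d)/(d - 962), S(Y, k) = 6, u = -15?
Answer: 41/3356 ≈ 0.012217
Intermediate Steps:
W(c) = -24 (W(c) = 6*(-4) = -24)
F(d) = 2*d/(-962 + d) (F(d) = (2*d)/(-962 + d) = 2*d/(-962 + d))
F(123)/W(N(u)) = (2*123/(-962 + 123))/(-24) = (2*123/(-839))*(-1/24) = (2*123*(-1/839))*(-1/24) = -246/839*(-1/24) = 41/3356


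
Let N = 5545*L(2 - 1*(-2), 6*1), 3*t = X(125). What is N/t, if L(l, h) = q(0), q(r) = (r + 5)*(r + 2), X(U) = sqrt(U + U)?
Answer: 3327*sqrt(10) ≈ 10521.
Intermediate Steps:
X(U) = sqrt(2)*sqrt(U) (X(U) = sqrt(2*U) = sqrt(2)*sqrt(U))
t = 5*sqrt(10)/3 (t = (sqrt(2)*sqrt(125))/3 = (sqrt(2)*(5*sqrt(5)))/3 = (5*sqrt(10))/3 = 5*sqrt(10)/3 ≈ 5.2705)
q(r) = (2 + r)*(5 + r) (q(r) = (5 + r)*(2 + r) = (2 + r)*(5 + r))
L(l, h) = 10 (L(l, h) = 10 + 0**2 + 7*0 = 10 + 0 + 0 = 10)
N = 55450 (N = 5545*10 = 55450)
N/t = 55450/((5*sqrt(10)/3)) = 55450*(3*sqrt(10)/50) = 3327*sqrt(10)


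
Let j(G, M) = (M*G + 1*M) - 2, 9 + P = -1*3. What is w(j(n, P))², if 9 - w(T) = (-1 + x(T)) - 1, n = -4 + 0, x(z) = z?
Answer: 529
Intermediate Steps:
n = -4
P = -12 (P = -9 - 1*3 = -9 - 3 = -12)
j(G, M) = -2 + M + G*M (j(G, M) = (G*M + M) - 2 = (M + G*M) - 2 = -2 + M + G*M)
w(T) = 11 - T (w(T) = 9 - ((-1 + T) - 1) = 9 - (-2 + T) = 9 + (2 - T) = 11 - T)
w(j(n, P))² = (11 - (-2 - 12 - 4*(-12)))² = (11 - (-2 - 12 + 48))² = (11 - 1*34)² = (11 - 34)² = (-23)² = 529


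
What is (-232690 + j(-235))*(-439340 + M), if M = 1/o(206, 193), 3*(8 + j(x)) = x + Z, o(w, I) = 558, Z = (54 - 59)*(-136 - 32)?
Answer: 170990627333591/1674 ≈ 1.0214e+11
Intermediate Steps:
Z = 840 (Z = -5*(-168) = 840)
j(x) = 272 + x/3 (j(x) = -8 + (x + 840)/3 = -8 + (840 + x)/3 = -8 + (280 + x/3) = 272 + x/3)
M = 1/558 ≈ 0.0017921
(-232690 + j(-235))*(-439340 + M) = (-232690 + (272 + (1/3)*(-235)))*(-439340 + 1/558) = (-232690 + (272 - 235/3))*(-245151719/558) = (-232690 + 581/3)*(-245151719/558) = -697489/3*(-245151719/558) = 170990627333591/1674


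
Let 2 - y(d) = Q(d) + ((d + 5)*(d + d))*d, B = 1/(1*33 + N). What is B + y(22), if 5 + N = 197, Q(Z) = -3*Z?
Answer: -5865299/225 ≈ -26068.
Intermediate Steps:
N = 192 (N = -5 + 197 = 192)
B = 1/225 (B = 1/(1*33 + 192) = 1/(33 + 192) = 1/225 ≈ 0.0044444)
y(d) = 2 + 3*d - 2*d**2*(5 + d) (y(d) = 2 - (-3*d + ((d + 5)*(d + d))*d) = 2 - (-3*d + ((5 + d)*(2*d))*d) = 2 - (-3*d + (2*d*(5 + d))*d) = 2 - (-3*d + 2*d**2*(5 + d)) = 2 + (3*d - 2*d**2*(5 + d)) = 2 + 3*d - 2*d**2*(5 + d))
B + y(22) = 1/225 + (2 - 10*22**2 - 2*22**3 + 3*22) = 1/225 + (2 - 10*484 - 2*10648 + 66) = 1/225 + (2 - 4840 - 21296 + 66) = 1/225 - 26068 = -5865299/225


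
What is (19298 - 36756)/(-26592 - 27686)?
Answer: 1247/3877 ≈ 0.32164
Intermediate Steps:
(19298 - 36756)/(-26592 - 27686) = -17458/(-54278) = -17458*(-1/54278) = 1247/3877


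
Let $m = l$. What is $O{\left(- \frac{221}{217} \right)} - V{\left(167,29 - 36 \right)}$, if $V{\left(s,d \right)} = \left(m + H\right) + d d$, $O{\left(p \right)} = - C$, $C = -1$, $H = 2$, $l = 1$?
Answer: $-51$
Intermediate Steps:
$m = 1$
$O{\left(p \right)} = 1$ ($O{\left(p \right)} = \left(-1\right) \left(-1\right) = 1$)
$V{\left(s,d \right)} = 3 + d^{2}$ ($V{\left(s,d \right)} = \left(1 + 2\right) + d d = 3 + d^{2}$)
$O{\left(- \frac{221}{217} \right)} - V{\left(167,29 - 36 \right)} = 1 - \left(3 + \left(29 - 36\right)^{2}\right) = 1 - \left(3 + \left(-7\right)^{2}\right) = 1 - \left(3 + 49\right) = 1 - 52 = -51$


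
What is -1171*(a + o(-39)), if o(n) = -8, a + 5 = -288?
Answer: 352471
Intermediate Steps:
a = -293 (a = -5 - 288 = -293)
-1171*(a + o(-39)) = -1171*(-293 - 8) = -1171*(-301) = 352471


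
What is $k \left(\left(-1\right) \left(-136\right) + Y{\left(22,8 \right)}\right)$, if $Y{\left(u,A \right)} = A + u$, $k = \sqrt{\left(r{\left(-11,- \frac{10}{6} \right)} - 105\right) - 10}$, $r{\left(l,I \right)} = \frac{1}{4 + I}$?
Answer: $\frac{166 i \sqrt{5614}}{7} \approx 1776.8 i$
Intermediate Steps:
$k = \frac{i \sqrt{5614}}{7}$ ($k = \sqrt{\left(\frac{1}{4 - \frac{10}{6}} - 105\right) - 10} = \sqrt{\left(\frac{1}{4 - \frac{5}{3}} - 105\right) - 10} = \sqrt{\left(\frac{1}{\frac{7}{3}} - 105\right) - 10} = \sqrt{\left(\frac{3}{7} - 105\right) - 10} = \sqrt{- \frac{732}{7} - 10} = \sqrt{- \frac{802}{7}} = \frac{i \sqrt{5614}}{7} \approx 10.704 i$)
$k \left(\left(-1\right) \left(-136\right) + Y{\left(22,8 \right)}\right) = \frac{i \sqrt{5614}}{7} \left(\left(-1\right) \left(-136\right) + \left(8 + 22\right)\right) = \frac{i \sqrt{5614}}{7} \left(136 + 30\right) = \frac{i \sqrt{5614}}{7} \cdot 166 = \frac{166 i \sqrt{5614}}{7}$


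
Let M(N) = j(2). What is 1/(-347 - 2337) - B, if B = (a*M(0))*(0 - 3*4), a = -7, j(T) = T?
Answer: -450913/2684 ≈ -168.00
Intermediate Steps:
M(N) = 2
B = 168 (B = (-7*2)*(0 - 3*4) = -14*(0 - 12) = -14*(-12) = 168)
1/(-347 - 2337) - B = 1/(-347 - 2337) - 1*168 = 1/(-2684) - 168 = -1/2684 - 168 = -450913/2684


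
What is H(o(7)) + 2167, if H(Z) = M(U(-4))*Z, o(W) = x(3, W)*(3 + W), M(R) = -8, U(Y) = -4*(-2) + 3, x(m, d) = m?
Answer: 1927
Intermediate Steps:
U(Y) = 11 (U(Y) = 8 + 3 = 11)
o(W) = 9 + 3*W (o(W) = 3*(3 + W) = 9 + 3*W)
H(Z) = -8*Z
H(o(7)) + 2167 = -8*(9 + 3*7) + 2167 = -8*(9 + 21) + 2167 = -8*30 + 2167 = -240 + 2167 = 1927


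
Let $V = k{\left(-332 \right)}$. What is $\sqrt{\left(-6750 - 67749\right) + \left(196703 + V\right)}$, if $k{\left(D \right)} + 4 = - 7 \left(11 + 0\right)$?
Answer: $\sqrt{122123} \approx 349.46$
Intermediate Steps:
$k{\left(D \right)} = -81$ ($k{\left(D \right)} = -4 - 7 \left(11 + 0\right) = -4 - 77 = -81$)
$V = -81$
$\sqrt{\left(-6750 - 67749\right) + \left(196703 + V\right)} = \sqrt{\left(-6750 - 67749\right) + \left(196703 - 81\right)} = \sqrt{-74499 + 196622} = \sqrt{122123}$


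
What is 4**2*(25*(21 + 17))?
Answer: 15200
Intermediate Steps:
4**2*(25*(21 + 17)) = 16*(25*38) = 16*950 = 15200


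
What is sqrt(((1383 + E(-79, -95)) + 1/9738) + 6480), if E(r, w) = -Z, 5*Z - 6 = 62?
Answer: sqrt(2067633244310)/16230 ≈ 88.597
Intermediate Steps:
Z = 68/5 (Z = 6/5 + (1/5)*62 = 6/5 + 62/5 = 68/5 ≈ 13.600)
E(r, w) = -68/5 (E(r, w) = -1*68/5 = -68/5)
sqrt(((1383 + E(-79, -95)) + 1/9738) + 6480) = sqrt(((1383 - 68/5) + 1/9738) + 6480) = sqrt((6847/5 + 1/9738) + 6480) = sqrt(66676091/48690 + 6480) = sqrt(382187291/48690) = sqrt(2067633244310)/16230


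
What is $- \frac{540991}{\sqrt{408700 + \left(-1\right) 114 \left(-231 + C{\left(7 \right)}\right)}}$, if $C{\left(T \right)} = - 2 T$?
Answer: $- \frac{540991 \sqrt{436630}}{436630} \approx -818.72$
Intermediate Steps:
$- \frac{540991}{\sqrt{408700 + \left(-1\right) 114 \left(-231 + C{\left(7 \right)}\right)}} = - \frac{540991}{\sqrt{408700 + \left(-1\right) 114 \left(-231 - 14\right)}} = - \frac{540991}{\sqrt{408700 - 114 \left(-231 - 14\right)}} = - \frac{540991}{\sqrt{408700 - -27930}} = - \frac{540991}{\sqrt{408700 + 27930}} = - \frac{540991}{\sqrt{436630}} = - 540991 \frac{\sqrt{436630}}{436630} = - \frac{540991 \sqrt{436630}}{436630}$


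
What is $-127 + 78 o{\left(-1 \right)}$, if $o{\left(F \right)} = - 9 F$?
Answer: $575$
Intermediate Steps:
$-127 + 78 o{\left(-1 \right)} = -127 + 78 \left(\left(-9\right) \left(-1\right)\right) = -127 + 78 \cdot 9 = -127 + 702 = 575$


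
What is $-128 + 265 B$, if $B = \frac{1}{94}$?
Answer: $- \frac{11767}{94} \approx -125.18$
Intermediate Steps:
$B = \frac{1}{94} \approx 0.010638$
$-128 + 265 B = -128 + 265 \cdot \frac{1}{94} = -128 + \frac{265}{94} = - \frac{11767}{94}$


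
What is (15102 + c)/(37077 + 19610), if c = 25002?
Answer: 40104/56687 ≈ 0.70746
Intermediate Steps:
(15102 + c)/(37077 + 19610) = (15102 + 25002)/(37077 + 19610) = 40104/56687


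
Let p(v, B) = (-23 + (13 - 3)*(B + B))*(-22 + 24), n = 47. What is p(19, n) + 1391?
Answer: 3225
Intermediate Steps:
p(v, B) = -46 + 40*B (p(v, B) = (-23 + 10*(2*B))*2 = (-23 + 20*B)*2 = -46 + 40*B)
p(19, n) + 1391 = (-46 + 40*47) + 1391 = (-46 + 1880) + 1391 = 1834 + 1391 = 3225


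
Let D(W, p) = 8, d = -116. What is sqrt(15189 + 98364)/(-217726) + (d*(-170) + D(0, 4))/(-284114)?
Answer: -9864/142057 - 3*sqrt(12617)/217726 ≈ -0.070985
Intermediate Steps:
sqrt(15189 + 98364)/(-217726) + (d*(-170) + D(0, 4))/(-284114) = sqrt(15189 + 98364)/(-217726) + (-116*(-170) + 8)/(-284114) = sqrt(113553)*(-1/217726) + (19720 + 8)*(-1/284114) = (3*sqrt(12617))*(-1/217726) + 19728*(-1/284114) = -3*sqrt(12617)/217726 - 9864/142057 = -9864/142057 - 3*sqrt(12617)/217726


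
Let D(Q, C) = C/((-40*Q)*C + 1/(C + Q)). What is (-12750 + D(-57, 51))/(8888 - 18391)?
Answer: 523259232/390002561 ≈ 1.3417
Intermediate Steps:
D(Q, C) = C/(1/(C + Q) - 40*C*Q) (D(Q, C) = C/(-40*C*Q + 1/(C + Q)) = C/(1/(C + Q) - 40*C*Q))
(-12750 + D(-57, 51))/(8888 - 18391) = (-12750 - 1*51*(51 - 57)/(-1 + 40*51*(-57)**2 + 40*(-57)*51**2))/(8888 - 18391) = (-12750 - 1*51*(-6)/(-1 + 40*51*3249 + 40*(-57)*2601))/(-9503) = (-12750 - 1*51*(-6)/(-1 + 6627960 - 5930280))*(-1/9503) = (-12750 - 1*51*(-6)/697679)*(-1/9503) = (-12750 - 1*51*1/697679*(-6))*(-1/9503) = (-12750 + 306/697679)*(-1/9503) = -8895406944/697679*(-1/9503) = 523259232/390002561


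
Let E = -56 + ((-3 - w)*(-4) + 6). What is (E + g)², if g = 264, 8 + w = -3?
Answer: 33124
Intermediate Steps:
w = -11 (w = -8 - 3 = -11)
E = -82 (E = -56 + ((-3 - 1*(-11))*(-4) + 6) = -56 + ((-3 + 11)*(-4) + 6) = -56 + (8*(-4) + 6) = -56 + (-32 + 6) = -56 - 26 = -82)
(E + g)² = (-82 + 264)² = 182² = 33124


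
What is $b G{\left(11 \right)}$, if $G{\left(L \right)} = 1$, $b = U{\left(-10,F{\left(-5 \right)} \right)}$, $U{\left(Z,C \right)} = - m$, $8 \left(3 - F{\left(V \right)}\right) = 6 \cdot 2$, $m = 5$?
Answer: $-5$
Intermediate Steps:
$F{\left(V \right)} = \frac{3}{2}$ ($F{\left(V \right)} = 3 - \frac{6 \cdot 2}{8} = 3 - \frac{3}{2} = \frac{3}{2}$)
$U{\left(Z,C \right)} = -5$ ($U{\left(Z,C \right)} = \left(-1\right) 5 = -5$)
$b = -5$
$b G{\left(11 \right)} = \left(-5\right) 1 = -5$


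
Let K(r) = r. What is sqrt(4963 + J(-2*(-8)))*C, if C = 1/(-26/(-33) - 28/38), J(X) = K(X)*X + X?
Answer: 627*sqrt(5235)/32 ≈ 1417.7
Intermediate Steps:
J(X) = X + X**2 (J(X) = X*X + X = X**2 + X = X + X**2)
C = 627/32 (C = 1/(-26*(-1/33) - 28*1/38) = 1/(26/33 - 14/19) = 1/(32/627) = 627/32 ≈ 19.594)
sqrt(4963 + J(-2*(-8)))*C = sqrt(4963 + (-2*(-8))*(1 - 2*(-8)))*(627/32) = sqrt(4963 + 16*(1 + 16))*(627/32) = sqrt(4963 + 16*17)*(627/32) = sqrt(4963 + 272)*(627/32) = sqrt(5235)*(627/32) = 627*sqrt(5235)/32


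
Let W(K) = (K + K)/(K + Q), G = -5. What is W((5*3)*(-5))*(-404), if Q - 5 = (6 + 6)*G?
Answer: -6060/13 ≈ -466.15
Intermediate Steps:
Q = -55 (Q = 5 + (6 + 6)*(-5) = 5 + 12*(-5) = 5 - 60 = -55)
W(K) = 2*K/(-55 + K) (W(K) = (K + K)/(K - 55) = (2*K)/(-55 + K) = 2*K/(-55 + K))
W((5*3)*(-5))*(-404) = (2*((5*3)*(-5))/(-55 + (5*3)*(-5)))*(-404) = (2*(15*(-5))/(-55 + 15*(-5)))*(-404) = (2*(-75)/(-55 - 75))*(-404) = (2*(-75)/(-130))*(-404) = (2*(-75)*(-1/130))*(-404) = (15/13)*(-404) = -6060/13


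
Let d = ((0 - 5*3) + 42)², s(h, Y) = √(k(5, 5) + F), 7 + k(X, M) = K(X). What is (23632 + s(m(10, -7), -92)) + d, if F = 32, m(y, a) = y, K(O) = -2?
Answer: 24361 + √23 ≈ 24366.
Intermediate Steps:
k(X, M) = -9 (k(X, M) = -7 - 2 = -9)
s(h, Y) = √23 (s(h, Y) = √(-9 + 32) = √23)
d = 729 (d = ((0 - 15) + 42)² = (-15 + 42)² = 27² = 729)
(23632 + s(m(10, -7), -92)) + d = (23632 + √23) + 729 = 24361 + √23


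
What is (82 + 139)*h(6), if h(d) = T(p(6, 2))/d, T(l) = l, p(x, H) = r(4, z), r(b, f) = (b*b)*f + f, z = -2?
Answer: -3757/3 ≈ -1252.3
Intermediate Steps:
r(b, f) = f + f*b**2 (r(b, f) = b**2*f + f = f*b**2 + f = f + f*b**2)
p(x, H) = -34 (p(x, H) = -2*(1 + 4**2) = -2*(1 + 16) = -2*17 = -34)
h(d) = -34/d
(82 + 139)*h(6) = (82 + 139)*(-34/6) = 221*(-34*1/6) = 221*(-17/3) = -3757/3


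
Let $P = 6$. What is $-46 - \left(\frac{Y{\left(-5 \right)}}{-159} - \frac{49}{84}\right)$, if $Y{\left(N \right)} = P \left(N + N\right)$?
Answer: $- \frac{29125}{636} \approx -45.794$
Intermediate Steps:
$Y{\left(N \right)} = 12 N$ ($Y{\left(N \right)} = 6 \left(N + N\right) = 6 \cdot 2 N = 12 N$)
$-46 - \left(\frac{Y{\left(-5 \right)}}{-159} - \frac{49}{84}\right) = -46 - \left(\frac{12 \left(-5\right)}{-159} - \frac{49}{84}\right) = -46 - \left(\left(-60\right) \left(- \frac{1}{159}\right) - \frac{7}{12}\right) = -46 - \left(\frac{20}{53} - \frac{7}{12}\right) = -46 - - \frac{131}{636} = -46 + \frac{131}{636} = - \frac{29125}{636}$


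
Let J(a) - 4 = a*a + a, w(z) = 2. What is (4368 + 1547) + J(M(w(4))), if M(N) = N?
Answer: 5925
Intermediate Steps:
J(a) = 4 + a + a**2 (J(a) = 4 + (a*a + a) = 4 + (a**2 + a) = 4 + (a + a**2) = 4 + a + a**2)
(4368 + 1547) + J(M(w(4))) = (4368 + 1547) + (4 + 2 + 2**2) = 5915 + (4 + 2 + 4) = 5915 + 10 = 5925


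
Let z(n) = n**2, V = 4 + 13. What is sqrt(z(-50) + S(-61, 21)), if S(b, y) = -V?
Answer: sqrt(2483) ≈ 49.830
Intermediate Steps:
V = 17
S(b, y) = -17 (S(b, y) = -1*17 = -17)
sqrt(z(-50) + S(-61, 21)) = sqrt((-50)**2 - 17) = sqrt(2500 - 17) = sqrt(2483)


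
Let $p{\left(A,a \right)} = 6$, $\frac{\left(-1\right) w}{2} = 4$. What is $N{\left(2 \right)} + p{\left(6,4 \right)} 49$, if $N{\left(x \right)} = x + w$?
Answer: $288$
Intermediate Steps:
$w = -8$ ($w = \left(-2\right) 4 = -8$)
$N{\left(x \right)} = -8 + x$ ($N{\left(x \right)} = x - 8 = -8 + x$)
$N{\left(2 \right)} + p{\left(6,4 \right)} 49 = \left(-8 + 2\right) + 6 \cdot 49 = -6 + 294 = 288$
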